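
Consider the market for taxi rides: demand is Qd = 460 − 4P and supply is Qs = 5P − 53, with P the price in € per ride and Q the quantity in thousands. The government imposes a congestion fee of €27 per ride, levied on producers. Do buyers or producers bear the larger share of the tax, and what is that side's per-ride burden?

Without the tax, 460 − 4P = 5P − 53 gives 9P = 513, so P* = €57 and Q* = 232.
With the tax collected from producers, supply shifts: Qs = 5(P − 27) − 53.
New equilibrium: buyers pay €72, producers receive €45, Q = 172. (Wedge: Pb − Ps = 27.)
Per-ride burden: buyers €15, producers €12.
Buyers take the larger share because demand is less price-elastic here (demand slope 4 vs supply slope 5).
The less price-elastic side of the market bears the larger share of a per-unit tax.

Buyers bear the larger share: €15 per ride.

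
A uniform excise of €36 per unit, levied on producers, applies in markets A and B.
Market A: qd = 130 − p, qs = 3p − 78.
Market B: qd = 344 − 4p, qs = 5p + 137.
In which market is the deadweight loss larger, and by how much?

Market B, by €954.

Market A: pre-tax p* = €52, q* = 78; post-tax q = 51; deadweight loss = €486.
Market B: pre-tax p* = €23, q* = 252; post-tax q = 172; deadweight loss = €1440.
Difference: €486 vs €1440 → market B is larger by €954.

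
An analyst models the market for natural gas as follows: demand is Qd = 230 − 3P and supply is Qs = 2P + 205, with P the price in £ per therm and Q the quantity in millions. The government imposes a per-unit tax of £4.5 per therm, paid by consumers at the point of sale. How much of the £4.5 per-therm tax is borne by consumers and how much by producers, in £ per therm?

Consumers bear £1.8 per therm; producers bear £2.7 per therm.

Before the tax: set 230 − 3P = 2P + 205 → P* = £5, Q* = 215.
With the tax collected from consumers, demand (in seller-price terms) shifts: Qd = 230 − 3(P + 4.5).
Solving gives Q = 209.6 with consumers paying £6.8 and producers receiving £2.3 (the £4.5 wedge).
Burden on consumers: £1.8; on producers: £2.7. (They sum to £4.5.)
The less price-elastic side of the market bears the larger share of a per-unit tax.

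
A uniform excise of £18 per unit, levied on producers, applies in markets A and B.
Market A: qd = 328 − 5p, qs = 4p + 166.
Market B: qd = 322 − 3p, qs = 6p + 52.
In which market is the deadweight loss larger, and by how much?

Market A: pre-tax p* = £18, q* = 238; post-tax q = 198; deadweight loss = £360.
Market B: pre-tax p* = £30, q* = 232; post-tax q = 196; deadweight loss = £324.
Difference: £360 vs £324 → market A is larger by £36.

Market A, by £36.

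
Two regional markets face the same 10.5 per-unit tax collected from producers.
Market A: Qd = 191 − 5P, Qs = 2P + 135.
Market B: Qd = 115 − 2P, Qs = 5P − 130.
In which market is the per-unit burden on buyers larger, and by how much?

Market B, by 4.5.

Market A: pre-tax P* = 8, Q* = 151; post-tax Q = 136; per-unit burden on buyers = 3.
Market B: pre-tax P* = 35, Q* = 45; post-tax Q = 30; per-unit burden on buyers = 7.5.
Difference: 3 vs 7.5 → market B is larger by 4.5.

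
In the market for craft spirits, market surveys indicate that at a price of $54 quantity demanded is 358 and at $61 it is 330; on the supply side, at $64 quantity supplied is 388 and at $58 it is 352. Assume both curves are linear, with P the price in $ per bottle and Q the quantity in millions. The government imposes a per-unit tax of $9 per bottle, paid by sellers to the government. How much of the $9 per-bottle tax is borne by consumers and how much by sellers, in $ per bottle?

Consumers bear $5.4 per bottle; sellers bear $3.6 per bottle.

Demand slope: (330 − 358)/(61 − 54) = -4, so Qd = 574 − 4P.
Supply slope: (352 − 388)/(58 − 64) = 6, so Qs = 6P + 4.
Before the tax: set 574 − 4P = 6P + 4 → P* = $57, Q* = 346.
With the tax collected from sellers, supply shifts: Qs = 6(P − 9) + 4.
Solving gives Q = 324.4 with consumers paying $62.4 and sellers receiving $53.4 (the $9 wedge).
Burden on consumers: $5.4; on sellers: $3.6. (They sum to $9.)
The less price-elastic side of the market bears the larger share of a per-unit tax.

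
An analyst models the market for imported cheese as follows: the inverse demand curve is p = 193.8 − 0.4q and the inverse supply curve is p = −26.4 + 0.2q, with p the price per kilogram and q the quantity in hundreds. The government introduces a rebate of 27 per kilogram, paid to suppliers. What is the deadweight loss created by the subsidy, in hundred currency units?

Rewrite in direct form: qd = 484.5 − 2.5p and qs = 5p + 132.
Before the subsidy: set 484.5 − 2.5p = 5p + 132 → p* = 47, q* = 367.
With a per-unit subsidy paid to suppliers, each receives p + 27 per unit sold, so supply becomes qs = 5(p + 27) + 132.
New equilibrium: buyers pay 29, suppliers receive 56, q = 412. (Wedge: pb − ps = −27.)
Quantity rises by |ΔQ| = |367 − 412| = 45.
DWL = ½ · t · |ΔQ| = ½ · 27 · 45 = 607.5.

Deadweight loss = 607.5 hundred.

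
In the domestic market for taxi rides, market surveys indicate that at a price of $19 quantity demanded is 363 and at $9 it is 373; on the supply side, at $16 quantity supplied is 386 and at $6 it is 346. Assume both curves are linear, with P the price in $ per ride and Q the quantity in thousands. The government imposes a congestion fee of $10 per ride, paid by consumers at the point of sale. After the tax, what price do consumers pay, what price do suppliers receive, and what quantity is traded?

Demand slope: (373 − 363)/(9 − 19) = -1, so Qd = 382 − P.
Supply slope: (346 − 386)/(6 − 16) = 4, so Qs = 4P + 322.
Before the tax: set 382 − P = 4P + 322 → P* = $12, Q* = 370.
With the tax collected from consumers, demand (in seller-price terms) shifts: Qd = 382 − (P + 10).
New equilibrium: consumers pay $20, suppliers receive $10, Q = 362. (Wedge: Pb − Ps = 10.)
The less price-elastic side of the market bears the larger share of a per-unit tax.

Consumers pay $20; suppliers receive $10; quantity = 362.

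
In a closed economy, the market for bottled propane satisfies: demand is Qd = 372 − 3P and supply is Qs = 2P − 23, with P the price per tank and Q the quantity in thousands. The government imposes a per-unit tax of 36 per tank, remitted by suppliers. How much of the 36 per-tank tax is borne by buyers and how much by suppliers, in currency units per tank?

Buyers bear 14.4 per tank; suppliers bear 21.6 per tank.

Without the tax, 372 − 3P = 2P − 23 gives 5P = 395, so P* = 79 and Q* = 135.
With the tax collected from suppliers, supply shifts: Qs = 2(P − 36) − 23.
Solving gives Q = 91.8 with buyers paying 93.4 and suppliers receiving 57.4 (the 36 wedge).
Burden on buyers: 14.4; on suppliers: 21.6. (They sum to 36.)
The less price-elastic side of the market bears the larger share of a per-unit tax.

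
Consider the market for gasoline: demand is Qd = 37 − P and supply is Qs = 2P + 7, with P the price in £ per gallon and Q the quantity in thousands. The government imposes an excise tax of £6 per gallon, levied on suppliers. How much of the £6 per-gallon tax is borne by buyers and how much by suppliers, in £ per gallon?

Before the tax: set 37 − P = 2P + 7 → P* = £10, Q* = 27.
With the tax collected from suppliers, supply shifts: Qs = 2(P − 6) + 7.
New equilibrium: buyers pay £14, suppliers receive £8, Q = 23. (Wedge: Pb − Ps = 6.)
Burden on buyers: £4; on suppliers: £2. (They sum to £6.)
The less price-elastic side of the market bears the larger share of a per-unit tax.

Buyers bear £4 per gallon; suppliers bear £2 per gallon.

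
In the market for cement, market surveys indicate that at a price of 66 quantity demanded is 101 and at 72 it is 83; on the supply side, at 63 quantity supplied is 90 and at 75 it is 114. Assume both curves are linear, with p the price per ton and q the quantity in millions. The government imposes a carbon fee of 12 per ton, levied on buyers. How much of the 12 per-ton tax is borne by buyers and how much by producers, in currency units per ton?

Demand slope: (83 − 101)/(72 − 66) = -3, so qd = 299 − 3p.
Supply slope: (114 − 90)/(75 − 63) = 2, so qs = 2p − 36.
Without the tax, 299 − 3p = 2p − 36 gives 5p = 335, so p* = 67 and q* = 98.
With the tax collected from buyers, demand (in seller-price terms) shifts: qd = 299 − 3(p + 12).
New equilibrium: buyers pay 71.8, producers receive 59.8, q = 83.6. (Wedge: pb − ps = 12.)
Burden on buyers: 4.8; on producers: 7.2. (They sum to 12.)
The less price-elastic side of the market bears the larger share of a per-unit tax.

Buyers bear 4.8 per ton; producers bear 7.2 per ton.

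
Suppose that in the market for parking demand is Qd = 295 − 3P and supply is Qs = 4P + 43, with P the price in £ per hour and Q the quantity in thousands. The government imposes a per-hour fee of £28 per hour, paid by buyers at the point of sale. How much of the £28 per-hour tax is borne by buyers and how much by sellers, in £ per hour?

Buyers bear £16 per hour; sellers bear £12 per hour.

Before the tax: set 295 − 3P = 4P + 43 → P* = £36, Q* = 187.
With the tax collected from buyers, demand (in seller-price terms) shifts: Qd = 295 − 3(P + 28).
New equilibrium: buyers pay £52, sellers receive £24, Q = 139. (Wedge: Pb − Ps = 28.)
Burden on buyers: £16; on sellers: £12. (They sum to £28.)
The less price-elastic side of the market bears the larger share of a per-unit tax.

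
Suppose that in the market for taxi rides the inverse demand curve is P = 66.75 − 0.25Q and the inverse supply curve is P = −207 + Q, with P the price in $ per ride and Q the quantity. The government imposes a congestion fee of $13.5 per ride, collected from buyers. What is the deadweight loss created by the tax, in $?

Inverting to Q(P) form: Qd = 267 − 4P; Qs = P + 207.
Before the tax: set 267 − 4P = P + 207 → P* = $12, Q* = 219.
With the tax collected from buyers, demand (in seller-price terms) shifts: Qd = 267 − 4(P + 13.5).
Solving gives Q = 208.2 with buyers paying $14.7 and suppliers receiving $1.2 (the $13.5 wedge).
Quantity falls by |ΔQ| = |219 − 208.2| = 10.8.
DWL = ½ · t · |ΔQ| = ½ · 13.5 · 10.8 = $72.9.

Deadweight loss = $72.9.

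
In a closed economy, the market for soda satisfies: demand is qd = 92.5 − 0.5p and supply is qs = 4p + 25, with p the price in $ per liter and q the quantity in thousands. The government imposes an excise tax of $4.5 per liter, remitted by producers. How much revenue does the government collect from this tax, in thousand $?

Tax revenue = $373.5 thousand.

Before the tax: set 92.5 − 0.5p = 4p + 25 → p* = $15, q* = 85.
With the tax collected from producers, supply shifts: qs = 4(p − 4.5) + 25.
Solving gives q = 83 with consumers paying $19 and producers receiving $14.5 (the $4.5 wedge).
Revenue = t · Q = 4.5 · 83 = $373.5.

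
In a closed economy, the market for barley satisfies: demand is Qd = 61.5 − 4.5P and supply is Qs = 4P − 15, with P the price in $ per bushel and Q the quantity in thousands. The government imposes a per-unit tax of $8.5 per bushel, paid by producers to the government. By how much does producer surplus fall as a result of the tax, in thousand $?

Before the tax: set 61.5 − 4.5P = 4P − 15 → P* = $9, Q* = 21.
With the tax collected from producers, supply shifts: Qs = 4(P − 8.5) − 15.
New equilibrium: consumers pay $13, producers receive $4.5, Q = 3. (Wedge: Pb − Ps = 8.5.)
ΔPS is the trapezoid between Q = 3 and Q = 21 of height $4.5: ½ · (21 + 3) · 4.5 = $54.

Producer surplus falls by $54 thousand.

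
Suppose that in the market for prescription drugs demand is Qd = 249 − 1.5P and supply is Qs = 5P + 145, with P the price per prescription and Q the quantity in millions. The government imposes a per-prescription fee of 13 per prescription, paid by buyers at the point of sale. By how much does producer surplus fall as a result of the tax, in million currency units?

Before the tax: set 249 − 1.5P = 5P + 145 → P* = 16, Q* = 225.
With the tax collected from buyers, demand (in seller-price terms) shifts: Qd = 249 − 1.5(P + 13).
New equilibrium: buyers pay 26, sellers receive 13, Q = 210. (Wedge: Pb − Ps = 13.)
ΔPS is the trapezoid between Q = 210 and Q = 225 of height 3: ½ · (225 + 210) · 3 = 652.5.

Producer surplus falls by 652.5 million.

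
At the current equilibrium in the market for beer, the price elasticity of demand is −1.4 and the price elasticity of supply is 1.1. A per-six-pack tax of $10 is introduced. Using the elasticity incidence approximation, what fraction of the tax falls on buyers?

Buyers' share ≈ 0.44.

Incidence ratio: buyers' share ≈ εs / (εs + |εd|) = 1.1 / (1.1 + 1.4) = 0.44.
Supply is the less elastic side, so buyers bear the smaller share.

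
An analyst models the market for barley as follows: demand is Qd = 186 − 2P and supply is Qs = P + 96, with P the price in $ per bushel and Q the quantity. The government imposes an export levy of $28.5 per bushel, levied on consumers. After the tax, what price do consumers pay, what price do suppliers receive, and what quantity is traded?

Consumers pay $39.5; suppliers receive $11; quantity = 107.

Before the tax: set 186 − 2P = P + 96 → P* = $30, Q* = 126.
With the tax collected from consumers, demand (in seller-price terms) shifts: Qd = 186 − 2(P + 28.5).
New equilibrium: consumers pay $39.5, suppliers receive $11, Q = 107. (Wedge: Pb − Ps = 28.5.)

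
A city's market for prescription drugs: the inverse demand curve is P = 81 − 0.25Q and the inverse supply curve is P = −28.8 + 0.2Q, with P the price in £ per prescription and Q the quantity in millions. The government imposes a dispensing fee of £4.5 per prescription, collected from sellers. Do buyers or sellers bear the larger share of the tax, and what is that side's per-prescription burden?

Buyers bear the larger share: £2.5 per prescription.

Inverting to Q(P) form: Qd = 324 − 4P; Qs = 5P + 144.
Before the tax: set 324 − 4P = 5P + 144 → P* = £20, Q* = 244.
With the tax collected from sellers, supply shifts: Qs = 5(P − 4.5) + 144.
New equilibrium: buyers pay £22.5, sellers receive £18, Q = 234. (Wedge: Pb − Ps = 4.5.)
Per-prescription burden: buyers £2.5, sellers £2.
Buyers take the larger share because demand is less price-elastic here (demand slope 4 vs supply slope 5).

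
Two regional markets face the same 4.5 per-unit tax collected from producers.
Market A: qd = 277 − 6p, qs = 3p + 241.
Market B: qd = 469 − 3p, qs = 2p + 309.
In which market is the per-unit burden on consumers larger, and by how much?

Market B, by 0.3.

Market A: pre-tax p* = 4, q* = 253; post-tax q = 244; per-unit burden on consumers = 1.5.
Market B: pre-tax p* = 32, q* = 373; post-tax q = 367.6; per-unit burden on consumers = 1.8.
Difference: 1.5 vs 1.8 → market B is larger by 0.3.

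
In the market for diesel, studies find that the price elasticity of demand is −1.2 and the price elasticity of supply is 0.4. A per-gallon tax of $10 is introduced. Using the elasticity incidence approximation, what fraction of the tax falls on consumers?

Consumers' share ≈ 0.25.

Incidence ratio: consumers' share ≈ εs / (εs + |εd|) = 0.4 / (0.4 + 1.2) = 0.25.
Supply is the less elastic side, so consumers bear the smaller share.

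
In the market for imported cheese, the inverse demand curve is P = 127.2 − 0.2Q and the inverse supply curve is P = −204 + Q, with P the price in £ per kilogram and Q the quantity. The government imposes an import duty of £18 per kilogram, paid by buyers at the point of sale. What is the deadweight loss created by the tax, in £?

Deadweight loss = £135.

Inverting to Q(P) form: Qd = 636 − 5P; Qs = P + 204.
Before the tax: set 636 − 5P = P + 204 → P* = £72, Q* = 276.
With the tax collected from buyers, demand (in seller-price terms) shifts: Qd = 636 − 5(P + 18).
Solving gives Q = 261 with buyers paying £75 and suppliers receiving £57 (the £18 wedge).
Quantity falls by |ΔQ| = |276 − 261| = 15.
DWL = ½ · t · |ΔQ| = ½ · 18 · 15 = £135.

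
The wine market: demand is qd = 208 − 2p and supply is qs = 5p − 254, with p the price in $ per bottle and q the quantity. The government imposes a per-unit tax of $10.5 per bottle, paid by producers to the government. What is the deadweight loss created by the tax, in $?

Without the tax, 208 − 2p = 5p − 254 gives 7p = 462, so p* = $66 and q* = 76.
With the tax collected from producers, supply shifts: qs = 5(p − 10.5) − 254.
New equilibrium: buyers pay $73.5, producers receive $63, q = 61. (Wedge: pb − ps = 10.5.)
Quantity falls by |ΔQ| = |76 − 61| = 15.
DWL = ½ · t · |ΔQ| = ½ · 10.5 · 15 = $78.75.

Deadweight loss = $78.75.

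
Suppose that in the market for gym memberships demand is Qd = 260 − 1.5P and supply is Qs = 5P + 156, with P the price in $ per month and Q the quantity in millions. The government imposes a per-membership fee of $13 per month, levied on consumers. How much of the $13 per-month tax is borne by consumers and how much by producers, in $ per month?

Before the tax: set 260 − 1.5P = 5P + 156 → P* = $16, Q* = 236.
With the tax collected from consumers, demand (in seller-price terms) shifts: Qd = 260 − 1.5(P + 13).
New equilibrium: consumers pay $26, producers receive $13, Q = 221. (Wedge: Pb − Ps = 13.)
Burden on consumers: $10; on producers: $3. (They sum to $13.)
The less price-elastic side of the market bears the larger share of a per-unit tax.

Consumers bear $10 per month; producers bear $3 per month.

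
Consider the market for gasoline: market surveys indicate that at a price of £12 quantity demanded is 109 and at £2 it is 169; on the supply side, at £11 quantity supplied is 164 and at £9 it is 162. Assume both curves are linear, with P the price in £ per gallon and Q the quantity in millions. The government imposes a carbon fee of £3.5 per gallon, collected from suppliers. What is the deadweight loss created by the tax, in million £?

Deadweight loss = £5.25 million.

Demand slope: (169 − 109)/(2 − 12) = -6, so Qd = 181 − 6P.
Supply slope: (162 − 164)/(9 − 11) = 1, so Qs = P + 153.
Without the tax, 181 − 6P = P + 153 gives 7P = 28, so P* = £4 and Q* = 157.
With the tax collected from suppliers, supply shifts: Qs = (P − 3.5) + 153.
Solving gives Q = 154 with consumers paying £4.5 and suppliers receiving £1 (the £3.5 wedge).
Quantity falls by |ΔQ| = |157 − 154| = 3.
DWL = ½ · t · |ΔQ| = ½ · 3.5 · 3 = £5.25.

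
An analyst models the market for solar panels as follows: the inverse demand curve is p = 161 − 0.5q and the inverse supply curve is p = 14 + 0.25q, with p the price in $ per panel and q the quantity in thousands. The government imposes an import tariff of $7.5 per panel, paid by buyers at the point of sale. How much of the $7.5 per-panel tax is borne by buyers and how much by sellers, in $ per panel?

Buyers bear $5 per panel; sellers bear $2.5 per panel.

Rewrite in direct form: qd = 322 − 2p and qs = 4p − 56.
Before the tax: set 322 − 2p = 4p − 56 → p* = $63, q* = 196.
With the tax collected from buyers, demand (in seller-price terms) shifts: qd = 322 − 2(p + 7.5).
New equilibrium: buyers pay $68, sellers receive $60.5, q = 186. (Wedge: pb − ps = 7.5.)
Burden on buyers: $5; on sellers: $2.5. (They sum to $7.5.)
The less price-elastic side of the market bears the larger share of a per-unit tax.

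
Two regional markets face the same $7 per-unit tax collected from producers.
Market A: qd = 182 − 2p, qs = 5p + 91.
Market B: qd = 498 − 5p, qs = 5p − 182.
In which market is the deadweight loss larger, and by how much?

Market B, by $26.25.

Market A: pre-tax p* = $13, q* = 156; post-tax q = 146; deadweight loss = $35.
Market B: pre-tax p* = $68, q* = 158; post-tax q = 140.5; deadweight loss = $61.25.
Difference: $35 vs $61.25 → market B is larger by $26.25.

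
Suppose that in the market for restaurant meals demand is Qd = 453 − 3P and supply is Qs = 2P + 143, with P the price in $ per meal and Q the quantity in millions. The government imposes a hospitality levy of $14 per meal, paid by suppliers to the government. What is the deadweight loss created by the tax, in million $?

Deadweight loss = $117.6 million.

Without the tax, 453 − 3P = 2P + 143 gives 5P = 310, so P* = $62 and Q* = 267.
With the tax collected from suppliers, supply shifts: Qs = 2(P − 14) + 143.
Solving gives Q = 250.2 with consumers paying $67.6 and suppliers receiving $53.6 (the $14 wedge).
Quantity falls by |ΔQ| = |267 − 250.2| = 16.8.
DWL = ½ · t · |ΔQ| = ½ · 14 · 16.8 = $117.6.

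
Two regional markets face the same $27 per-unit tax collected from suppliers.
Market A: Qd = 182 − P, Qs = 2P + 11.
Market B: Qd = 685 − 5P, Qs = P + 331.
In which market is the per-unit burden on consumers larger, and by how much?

Market A: pre-tax P* = $57, Q* = 125; post-tax Q = 107; per-unit burden on consumers = $18.
Market B: pre-tax P* = $59, Q* = 390; post-tax Q = 367.5; per-unit burden on consumers = $4.5.
Difference: $18 vs $4.5 → market A is larger by $13.5.

Market A, by $13.5.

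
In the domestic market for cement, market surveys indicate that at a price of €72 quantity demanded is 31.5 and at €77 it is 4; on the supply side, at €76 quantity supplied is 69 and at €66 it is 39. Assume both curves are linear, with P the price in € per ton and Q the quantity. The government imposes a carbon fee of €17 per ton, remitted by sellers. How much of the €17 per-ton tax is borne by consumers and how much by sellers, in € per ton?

Demand slope: (4 − 31.5)/(77 − 72) = -5.5, so Qd = 427.5 − 5.5P.
Supply slope: (39 − 69)/(66 − 76) = 3, so Qs = 3P − 159.
Before the tax: set 427.5 − 5.5P = 3P − 159 → P* = €69, Q* = 48.
With the tax collected from sellers, supply shifts: Qs = 3(P − 17) − 159.
New equilibrium: consumers pay €75, sellers receive €58, Q = 15. (Wedge: Pb − Ps = 17.)
Burden on consumers: €6; on sellers: €11. (They sum to €17.)

Consumers bear €6 per ton; sellers bear €11 per ton.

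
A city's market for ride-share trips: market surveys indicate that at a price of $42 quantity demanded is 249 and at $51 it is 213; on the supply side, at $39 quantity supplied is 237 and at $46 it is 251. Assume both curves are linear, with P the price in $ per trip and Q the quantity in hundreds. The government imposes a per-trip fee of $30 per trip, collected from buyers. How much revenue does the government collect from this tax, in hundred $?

Demand slope: (213 − 249)/(51 − 42) = -4, so Qd = 417 − 4P.
Supply slope: (251 − 237)/(46 − 39) = 2, so Qs = 2P + 159.
Without the tax, 417 − 4P = 2P + 159 gives 6P = 258, so P* = $43 and Q* = 245.
With the tax collected from buyers, demand (in seller-price terms) shifts: Qd = 417 − 4(P + 30).
Solving gives Q = 205 with buyers paying $53 and suppliers receiving $23 (the $30 wedge).
Revenue = t · Q = 30 · 205 = $6150.

Tax revenue = $6150 hundred.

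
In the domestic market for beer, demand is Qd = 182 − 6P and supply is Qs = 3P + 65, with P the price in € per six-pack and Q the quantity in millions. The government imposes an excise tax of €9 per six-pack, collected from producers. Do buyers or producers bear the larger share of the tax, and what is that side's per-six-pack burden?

Producers bear the larger share: €6 per six-pack.

Before the tax: set 182 − 6P = 3P + 65 → P* = €13, Q* = 104.
With the tax collected from producers, supply shifts: Qs = 3(P − 9) + 65.
New equilibrium: buyers pay €16, producers receive €7, Q = 86. (Wedge: Pb − Ps = 9.)
Per-six-pack burden: buyers €3, producers €6.
Producers take the larger share because supply is less price-elastic here (demand slope 6 vs supply slope 3).
The less price-elastic side of the market bears the larger share of a per-unit tax.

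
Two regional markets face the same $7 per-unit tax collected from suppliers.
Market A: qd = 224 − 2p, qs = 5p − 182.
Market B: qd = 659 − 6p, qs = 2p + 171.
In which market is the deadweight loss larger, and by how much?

Market A: pre-tax p* = $58, q* = 108; post-tax q = 98; deadweight loss = $35.
Market B: pre-tax p* = $61, q* = 293; post-tax q = 282.5; deadweight loss = $36.75.
Difference: $35 vs $36.75 → market B is larger by $1.75.

Market B, by $1.75.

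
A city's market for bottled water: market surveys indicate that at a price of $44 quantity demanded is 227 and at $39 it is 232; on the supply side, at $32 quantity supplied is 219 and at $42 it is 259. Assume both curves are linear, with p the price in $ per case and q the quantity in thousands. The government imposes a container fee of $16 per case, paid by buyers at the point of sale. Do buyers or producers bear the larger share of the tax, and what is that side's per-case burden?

Buyers bear the larger share: $12.8 per case.

Demand slope: (232 − 227)/(39 − 44) = -1, so qd = 271 − p.
Supply slope: (259 − 219)/(42 − 32) = 4, so qs = 4p + 91.
Without the tax, 271 − p = 4p + 91 gives 5p = 180, so p* = $36 and q* = 235.
With the tax collected from buyers, demand (in seller-price terms) shifts: qd = 271 − (p + 16).
Solving gives q = 222.2 with buyers paying $48.8 and producers receiving $32.8 (the $16 wedge).
Per-case burden: buyers $12.8, producers $3.2.
Buyers take the larger share because demand is less price-elastic here (demand slope 1 vs supply slope 4).
The less price-elastic side of the market bears the larger share of a per-unit tax.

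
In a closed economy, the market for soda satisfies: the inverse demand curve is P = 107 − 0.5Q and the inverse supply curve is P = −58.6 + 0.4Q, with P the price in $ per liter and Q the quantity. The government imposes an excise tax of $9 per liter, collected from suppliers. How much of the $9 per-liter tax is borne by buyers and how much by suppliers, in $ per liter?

Buyers bear $5 per liter; suppliers bear $4 per liter.

Rewrite in direct form: Qd = 214 − 2P and Qs = 2.5P + 146.5.
Without the tax, 214 − 2P = 2.5P + 146.5 gives 4.5P = 67.5, so P* = $15 and Q* = 184.
With the tax collected from suppliers, supply shifts: Qs = 2.5(P − 9) + 146.5.
New equilibrium: buyers pay $20, suppliers receive $11, Q = 174. (Wedge: Pb − Ps = 9.)
Burden on buyers: $5; on suppliers: $4. (They sum to $9.)
The less price-elastic side of the market bears the larger share of a per-unit tax.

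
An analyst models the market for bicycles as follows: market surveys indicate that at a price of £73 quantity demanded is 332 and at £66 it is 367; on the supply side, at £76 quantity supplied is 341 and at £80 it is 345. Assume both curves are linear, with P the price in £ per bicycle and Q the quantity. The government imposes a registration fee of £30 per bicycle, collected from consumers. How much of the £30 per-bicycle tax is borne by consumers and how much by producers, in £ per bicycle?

Consumers bear £5 per bicycle; producers bear £25 per bicycle.

Demand slope: (367 − 332)/(66 − 73) = -5, so Qd = 697 − 5P.
Supply slope: (345 − 341)/(80 − 76) = 1, so Qs = P + 265.
Without the tax, 697 − 5P = P + 265 gives 6P = 432, so P* = £72 and Q* = 337.
With the tax collected from consumers, demand (in seller-price terms) shifts: Qd = 697 − 5(P + 30).
New equilibrium: consumers pay £77, producers receive £47, Q = 312. (Wedge: Pb − Ps = 30.)
Burden on consumers: £5; on producers: £25. (They sum to £30.)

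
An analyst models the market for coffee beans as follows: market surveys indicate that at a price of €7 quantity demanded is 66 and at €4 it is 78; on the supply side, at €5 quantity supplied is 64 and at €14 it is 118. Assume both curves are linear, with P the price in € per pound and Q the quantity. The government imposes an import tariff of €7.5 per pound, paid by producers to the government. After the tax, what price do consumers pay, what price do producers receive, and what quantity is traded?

Consumers pay €10.5; producers receive €3; quantity = 52.

Demand slope: (78 − 66)/(4 − 7) = -4, so Qd = 94 − 4P.
Supply slope: (118 − 64)/(14 − 5) = 6, so Qs = 6P + 34.
Before the tax: set 94 − 4P = 6P + 34 → P* = €6, Q* = 70.
With the tax collected from producers, supply shifts: Qs = 6(P − 7.5) + 34.
New equilibrium: consumers pay €10.5, producers receive €3, Q = 52. (Wedge: Pb − Ps = 7.5.)
The less price-elastic side of the market bears the larger share of a per-unit tax.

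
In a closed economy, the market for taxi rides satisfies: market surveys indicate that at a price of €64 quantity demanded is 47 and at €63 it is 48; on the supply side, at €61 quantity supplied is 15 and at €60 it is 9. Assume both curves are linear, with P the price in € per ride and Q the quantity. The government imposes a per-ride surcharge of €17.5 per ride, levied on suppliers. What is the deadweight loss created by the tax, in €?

Deadweight loss = €131.25.

Demand slope: (48 − 47)/(63 − 64) = -1, so Qd = 111 − P.
Supply slope: (9 − 15)/(60 − 61) = 6, so Qs = 6P − 351.
Before the tax: set 111 − P = 6P − 351 → P* = €66, Q* = 45.
With the tax collected from suppliers, supply shifts: Qs = 6(P − 17.5) − 351.
Solving gives Q = 30 with consumers paying €81 and suppliers receiving €63.5 (the €17.5 wedge).
Quantity falls by |ΔQ| = |45 − 30| = 15.
DWL = ½ · t · |ΔQ| = ½ · 17.5 · 15 = €131.25.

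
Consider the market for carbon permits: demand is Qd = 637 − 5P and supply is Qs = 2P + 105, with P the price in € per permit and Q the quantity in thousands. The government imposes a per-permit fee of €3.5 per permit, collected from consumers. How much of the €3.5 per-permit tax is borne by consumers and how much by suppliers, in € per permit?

Consumers bear €1 per permit; suppliers bear €2.5 per permit.

Without the tax, 637 − 5P = 2P + 105 gives 7P = 532, so P* = €76 and Q* = 257.
With the tax collected from consumers, demand (in seller-price terms) shifts: Qd = 637 − 5(P + 3.5).
Solving gives Q = 252 with consumers paying €77 and suppliers receiving €73.5 (the €3.5 wedge).
Burden on consumers: €1; on suppliers: €2.5. (They sum to €3.5.)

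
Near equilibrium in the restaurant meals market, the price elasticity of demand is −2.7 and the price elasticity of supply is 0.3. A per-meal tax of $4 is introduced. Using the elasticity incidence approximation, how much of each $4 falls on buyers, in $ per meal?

Buyers bear ≈ $0.4 per meal.

Incidence ratio: buyers' share ≈ εs / (εs + |εd|) = 0.3 / (0.3 + 2.7) = 0.1.
So buyers bear ≈ 0.1 × $4 = $0.4; producers bear $3.6.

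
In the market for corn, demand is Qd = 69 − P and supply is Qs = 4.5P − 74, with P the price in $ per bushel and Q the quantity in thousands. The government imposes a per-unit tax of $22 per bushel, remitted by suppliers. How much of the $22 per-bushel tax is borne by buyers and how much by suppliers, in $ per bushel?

Buyers bear $18 per bushel; suppliers bear $4 per bushel.

Without the tax, 69 − P = 4.5P − 74 gives 5.5P = 143, so P* = $26 and Q* = 43.
With the tax collected from suppliers, supply shifts: Qs = 4.5(P − 22) − 74.
New equilibrium: buyers pay $44, suppliers receive $22, Q = 25. (Wedge: Pb − Ps = 22.)
Burden on buyers: $18; on suppliers: $4. (They sum to $22.)
The less price-elastic side of the market bears the larger share of a per-unit tax.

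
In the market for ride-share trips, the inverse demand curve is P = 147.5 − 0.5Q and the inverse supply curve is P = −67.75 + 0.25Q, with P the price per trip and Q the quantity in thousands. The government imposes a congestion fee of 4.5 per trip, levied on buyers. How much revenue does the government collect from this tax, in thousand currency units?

Inverting to Q(P) form: Qd = 295 − 2P; Qs = 4P + 271.
Without the tax, 295 − 2P = 4P + 271 gives 6P = 24, so P* = 4 and Q* = 287.
With the tax collected from buyers, demand (in seller-price terms) shifts: Qd = 295 − 2(P + 4.5).
New equilibrium: buyers pay 7, suppliers receive 2.5, Q = 281. (Wedge: Pb − Ps = 4.5.)
Revenue = t · Q = 4.5 · 281 = 1264.5.

Tax revenue = 1264.5 thousand.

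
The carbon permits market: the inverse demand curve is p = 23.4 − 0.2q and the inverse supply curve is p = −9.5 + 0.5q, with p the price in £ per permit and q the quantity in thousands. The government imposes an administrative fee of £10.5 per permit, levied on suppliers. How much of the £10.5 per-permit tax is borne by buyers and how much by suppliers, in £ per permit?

Inverting to q(p) form: qd = 117 − 5p; qs = 2p + 19.
Before the tax: set 117 − 5p = 2p + 19 → p* = £14, q* = 47.
With the tax collected from suppliers, supply shifts: qs = 2(p − 10.5) + 19.
Solving gives q = 32 with buyers paying £17 and suppliers receiving £6.5 (the £10.5 wedge).
Burden on buyers: £3; on suppliers: £7.5. (They sum to £10.5.)
The less price-elastic side of the market bears the larger share of a per-unit tax.

Buyers bear £3 per permit; suppliers bear £7.5 per permit.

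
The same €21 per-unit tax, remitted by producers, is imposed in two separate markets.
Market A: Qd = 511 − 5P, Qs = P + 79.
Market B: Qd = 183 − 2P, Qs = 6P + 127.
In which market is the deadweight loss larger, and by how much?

Market B, by €147.

Market A: pre-tax P* = €72, Q* = 151; post-tax Q = 133.5; deadweight loss = €183.75.
Market B: pre-tax P* = €7, Q* = 169; post-tax Q = 137.5; deadweight loss = €330.75.
Difference: €183.75 vs €330.75 → market B is larger by €147.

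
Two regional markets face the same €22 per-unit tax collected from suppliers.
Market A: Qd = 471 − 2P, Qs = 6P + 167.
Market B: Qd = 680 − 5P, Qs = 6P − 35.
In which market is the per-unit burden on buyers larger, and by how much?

Market A: pre-tax P* = €38, Q* = 395; post-tax Q = 362; per-unit burden on buyers = €16.5.
Market B: pre-tax P* = €65, Q* = 355; post-tax Q = 295; per-unit burden on buyers = €12.
Difference: €16.5 vs €12 → market A is larger by €4.5.

Market A, by €4.5.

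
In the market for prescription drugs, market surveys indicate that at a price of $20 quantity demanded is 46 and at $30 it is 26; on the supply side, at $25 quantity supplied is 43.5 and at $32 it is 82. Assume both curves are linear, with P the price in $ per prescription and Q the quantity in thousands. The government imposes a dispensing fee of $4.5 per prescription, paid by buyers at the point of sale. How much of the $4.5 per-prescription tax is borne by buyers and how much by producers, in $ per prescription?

Demand slope: (26 − 46)/(30 − 20) = -2, so Qd = 86 − 2P.
Supply slope: (82 − 43.5)/(32 − 25) = 5.5, so Qs = 5.5P − 94.
Before the tax: set 86 − 2P = 5.5P − 94 → P* = $24, Q* = 38.
With the tax collected from buyers, demand (in seller-price terms) shifts: Qd = 86 − 2(P + 4.5).
Solving gives Q = 31.4 with buyers paying $27.3 and producers receiving $22.8 (the $4.5 wedge).
Burden on buyers: $3.3; on producers: $1.2. (They sum to $4.5.)
The less price-elastic side of the market bears the larger share of a per-unit tax.

Buyers bear $3.3 per prescription; producers bear $1.2 per prescription.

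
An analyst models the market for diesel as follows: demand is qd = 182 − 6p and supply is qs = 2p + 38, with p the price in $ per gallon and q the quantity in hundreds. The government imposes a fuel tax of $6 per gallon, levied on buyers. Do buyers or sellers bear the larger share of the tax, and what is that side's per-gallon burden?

Sellers bear the larger share: $4.5 per gallon.

Before the tax: set 182 − 6p = 2p + 38 → p* = $18, q* = 74.
With the tax collected from buyers, demand (in seller-price terms) shifts: qd = 182 − 6(p + 6).
Solving gives q = 65 with buyers paying $19.5 and sellers receiving $13.5 (the $6 wedge).
Per-gallon burden: buyers $1.5, sellers $4.5.
Sellers take the larger share because supply is less price-elastic here (demand slope 6 vs supply slope 2).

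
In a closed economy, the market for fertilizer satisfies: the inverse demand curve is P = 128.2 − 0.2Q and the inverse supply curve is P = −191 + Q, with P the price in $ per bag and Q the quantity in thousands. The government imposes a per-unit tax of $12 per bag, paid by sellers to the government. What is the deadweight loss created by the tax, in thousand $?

Deadweight loss = $60 thousand.

Rewrite in direct form: Qd = 641 − 5P and Qs = P + 191.
Before the tax: set 641 − 5P = P + 191 → P* = $75, Q* = 266.
With the tax collected from sellers, supply shifts: Qs = (P − 12) + 191.
New equilibrium: buyers pay $77, sellers receive $65, Q = 256. (Wedge: Pb − Ps = 12.)
Quantity falls by |ΔQ| = |266 − 256| = 10.
DWL = ½ · t · |ΔQ| = ½ · 12 · 10 = $60.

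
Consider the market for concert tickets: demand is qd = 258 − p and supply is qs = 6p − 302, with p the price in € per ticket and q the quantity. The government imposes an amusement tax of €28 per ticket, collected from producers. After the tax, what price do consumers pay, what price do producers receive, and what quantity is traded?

Without the tax, 258 − p = 6p − 302 gives 7p = 560, so p* = €80 and q* = 178.
With the tax collected from producers, supply shifts: qs = 6(p − 28) − 302.
New equilibrium: consumers pay €104, producers receive €76, q = 154. (Wedge: pb − ps = 28.)
The less price-elastic side of the market bears the larger share of a per-unit tax.

Consumers pay €104; producers receive €76; quantity = 154.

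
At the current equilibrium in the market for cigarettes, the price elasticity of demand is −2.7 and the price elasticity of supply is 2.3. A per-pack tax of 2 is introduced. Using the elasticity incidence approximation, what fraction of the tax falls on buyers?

Buyers' share ≈ 0.46.

Incidence ratio: buyers' share ≈ εs / (εs + |εd|) = 2.3 / (2.3 + 2.7) = 0.46.
Supply is the less elastic side, so buyers bear the smaller share.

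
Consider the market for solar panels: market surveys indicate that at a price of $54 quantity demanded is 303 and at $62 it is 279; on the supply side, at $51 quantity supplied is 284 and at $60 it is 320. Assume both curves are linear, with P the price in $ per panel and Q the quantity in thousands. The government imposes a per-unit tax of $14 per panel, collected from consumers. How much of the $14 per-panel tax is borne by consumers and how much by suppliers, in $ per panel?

Demand slope: (279 − 303)/(62 − 54) = -3, so Qd = 465 − 3P.
Supply slope: (320 − 284)/(60 − 51) = 4, so Qs = 4P + 80.
Before the tax: set 465 − 3P = 4P + 80 → P* = $55, Q* = 300.
With the tax collected from consumers, demand (in seller-price terms) shifts: Qd = 465 − 3(P + 14).
Solving gives Q = 276 with consumers paying $63 and suppliers receiving $49 (the $14 wedge).
Burden on consumers: $8; on suppliers: $6. (They sum to $14.)
The less price-elastic side of the market bears the larger share of a per-unit tax.

Consumers bear $8 per panel; suppliers bear $6 per panel.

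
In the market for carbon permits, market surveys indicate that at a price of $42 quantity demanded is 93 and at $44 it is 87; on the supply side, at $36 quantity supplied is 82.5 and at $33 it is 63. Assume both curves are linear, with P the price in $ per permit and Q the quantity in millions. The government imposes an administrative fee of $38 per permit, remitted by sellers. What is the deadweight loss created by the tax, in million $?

Deadweight loss = $1482 million.

Demand slope: (87 − 93)/(44 − 42) = -3, so Qd = 219 − 3P.
Supply slope: (63 − 82.5)/(33 − 36) = 6.5, so Qs = 6.5P − 151.5.
Without the tax, 219 − 3P = 6.5P − 151.5 gives 9.5P = 370.5, so P* = $39 and Q* = 102.
With the tax collected from sellers, supply shifts: Qs = 6.5(P − 38) − 151.5.
Solving gives Q = 24 with buyers paying $65 and sellers receiving $27 (the $38 wedge).
Quantity falls by |ΔQ| = |102 − 24| = 78.
DWL = ½ · t · |ΔQ| = ½ · 38 · 78 = $1482.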